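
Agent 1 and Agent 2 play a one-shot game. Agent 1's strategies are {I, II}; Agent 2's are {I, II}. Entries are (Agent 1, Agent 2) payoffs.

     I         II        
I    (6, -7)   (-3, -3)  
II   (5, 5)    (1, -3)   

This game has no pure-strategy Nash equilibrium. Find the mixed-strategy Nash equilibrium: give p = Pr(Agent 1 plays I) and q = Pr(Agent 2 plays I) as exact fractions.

Each player's mixing probability is pinned down by making the *other* player indifferent.
Agent 2 indifferent between I and II: p·(-7) + (1−p)·5 = p·(-3) + (1−p)·(-3) ⟹ 5 + (-12)p = (-3) + 0p ⟹ p = 2/3.
Agent 1 indifferent between I and II: q·6 + (1−q)·(-3) = q·5 + (1−q)·1 ⟹ (-3) + 9q = 1 + 4q ⟹ q = 4/5.

p = 2/3, q = 4/5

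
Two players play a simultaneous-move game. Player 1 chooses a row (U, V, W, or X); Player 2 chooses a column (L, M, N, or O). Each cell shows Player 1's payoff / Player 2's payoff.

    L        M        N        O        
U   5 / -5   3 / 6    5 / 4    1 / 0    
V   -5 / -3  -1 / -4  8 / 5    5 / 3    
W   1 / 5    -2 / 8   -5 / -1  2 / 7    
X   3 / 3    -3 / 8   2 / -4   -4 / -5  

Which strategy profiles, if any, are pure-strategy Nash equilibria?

Check mutual best responses: a cell is a NE iff neither player can gain by unilaterally deviating.
Player 1's best responses — vs L: U (payoff 5); vs M: U (payoff 3); vs N: V (payoff 8); vs O: V (payoff 5).
Player 2's best responses — vs U: M (payoff 6); vs V: N (payoff 5); vs W: M (payoff 8); vs X: M (payoff 8).
Mutual best responses occur at (U, M) and (V, N); at each, neither player gains by switching.

(U, M) and (V, N)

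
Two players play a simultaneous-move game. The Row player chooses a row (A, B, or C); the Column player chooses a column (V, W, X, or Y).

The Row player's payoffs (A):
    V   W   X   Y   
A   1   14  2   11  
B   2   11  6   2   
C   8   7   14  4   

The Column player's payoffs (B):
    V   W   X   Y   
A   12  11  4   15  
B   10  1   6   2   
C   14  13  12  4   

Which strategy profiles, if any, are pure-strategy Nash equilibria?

(A, Y) and (C, V)

Find each player's best response to every opponent strategy; NE are the intersections.
The Row player's best responses — vs V: C (payoff 8); vs W: A (payoff 14); vs X: C (payoff 14); vs Y: A (payoff 11).
The Column player's best responses — vs A: Y (payoff 15); vs B: V (payoff 10); vs C: V (payoff 14).
Mutual best responses occur at (A, Y) and (C, V); at each, neither player gains by switching.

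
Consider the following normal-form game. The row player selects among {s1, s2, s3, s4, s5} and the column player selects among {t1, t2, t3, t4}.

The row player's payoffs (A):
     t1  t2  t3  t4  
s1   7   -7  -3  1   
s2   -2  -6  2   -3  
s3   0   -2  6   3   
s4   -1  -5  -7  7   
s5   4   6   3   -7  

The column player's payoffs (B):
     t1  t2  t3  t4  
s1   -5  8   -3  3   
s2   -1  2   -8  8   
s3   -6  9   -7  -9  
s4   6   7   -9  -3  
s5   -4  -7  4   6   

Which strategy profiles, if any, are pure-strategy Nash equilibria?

No pure-strategy Nash equilibrium

A profile is a Nash equilibrium when each player is best-responding to the other.
The row player's best responses — vs t1: s1 (payoff 7); vs t2: s5 (payoff 6); vs t3: s3 (payoff 6); vs t4: s4 (payoff 7).
The column player's best responses — vs s1: t2 (payoff 8); vs s2: t4 (payoff 8); vs s3: t2 (payoff 9); vs s4: t2 (payoff 7); vs s5: t4 (payoff 6).
No cell has both players best-responding. For instance, the row player's best reply to t4 is s4, but against s4 the column player prefers t2 over t4.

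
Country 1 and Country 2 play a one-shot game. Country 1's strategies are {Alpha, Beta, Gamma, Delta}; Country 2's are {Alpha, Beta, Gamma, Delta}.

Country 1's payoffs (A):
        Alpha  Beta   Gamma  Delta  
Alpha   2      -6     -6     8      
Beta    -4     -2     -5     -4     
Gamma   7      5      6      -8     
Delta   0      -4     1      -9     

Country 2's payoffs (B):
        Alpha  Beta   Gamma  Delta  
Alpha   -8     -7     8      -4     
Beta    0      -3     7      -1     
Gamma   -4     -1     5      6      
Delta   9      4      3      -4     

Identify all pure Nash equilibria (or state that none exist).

A profile is a Nash equilibrium when each player is best-responding to the other.
Country 1's best responses — vs Alpha: Gamma (payoff 7); vs Beta: Gamma (payoff 5); vs Gamma: Gamma (payoff 6); vs Delta: Alpha (payoff 8).
Country 2's best responses — vs Alpha: Gamma (payoff 8); vs Beta: Gamma (payoff 7); vs Gamma: Delta (payoff 6); vs Delta: Alpha (payoff 9).
No cell has both players best-responding. For instance, Country 1's best reply to Alpha is Gamma, but against Gamma Country 2 prefers Delta over Alpha.

There is no pure-strategy Nash equilibrium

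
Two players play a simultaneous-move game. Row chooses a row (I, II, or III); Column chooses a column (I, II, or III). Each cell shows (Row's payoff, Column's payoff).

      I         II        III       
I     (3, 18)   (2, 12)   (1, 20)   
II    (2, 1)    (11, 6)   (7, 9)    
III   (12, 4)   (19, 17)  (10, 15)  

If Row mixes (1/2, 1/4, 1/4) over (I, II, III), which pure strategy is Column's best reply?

III

Column's best reply maximizes expected payoff against the mix.
I: (1/2)·18 + (1/4)·1 + (1/4)·4 = 41/4
II: (1/2)·12 + (1/4)·6 + (1/4)·17 = 47/4
III: (1/2)·20 + (1/4)·9 + (1/4)·15 = 16
Highest expected payoff is 16, from III.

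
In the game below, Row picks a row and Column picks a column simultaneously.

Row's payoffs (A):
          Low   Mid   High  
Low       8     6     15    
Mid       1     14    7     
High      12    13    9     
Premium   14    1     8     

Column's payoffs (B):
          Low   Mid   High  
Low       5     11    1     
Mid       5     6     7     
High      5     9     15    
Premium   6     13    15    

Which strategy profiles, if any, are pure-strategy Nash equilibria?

Check mutual best responses: a cell is a NE iff neither player can gain by unilaterally deviating.
Row's best responses — vs Low: Premium (payoff 14); vs Mid: Mid (payoff 14); vs High: Low (payoff 15).
Column's best responses — vs Low: Mid (payoff 11); vs Mid: High (payoff 7); vs High: High (payoff 15); vs Premium: High (payoff 15).
No cell has both players best-responding. For instance, Row's best reply to Mid is Mid, but against Mid Column prefers High over Mid.

No pure-strategy Nash equilibrium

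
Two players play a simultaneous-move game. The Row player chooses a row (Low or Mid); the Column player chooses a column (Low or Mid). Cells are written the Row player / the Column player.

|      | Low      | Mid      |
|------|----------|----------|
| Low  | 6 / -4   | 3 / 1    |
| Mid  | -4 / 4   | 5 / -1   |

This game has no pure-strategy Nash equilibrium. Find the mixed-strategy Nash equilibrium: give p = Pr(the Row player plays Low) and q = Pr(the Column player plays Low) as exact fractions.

p = 1/2, q = 1/6

Each player's mixing probability is pinned down by making the *other* player indifferent.
The Column player indifferent between Low and Mid: p·(-4) + (1−p)·4 = p·1 + (1−p)·(-1) ⟹ 4 + (-8)p = (-1) + 2p ⟹ p = 1/2.
The Row player indifferent between Low and Mid: q·6 + (1−q)·3 = q·(-4) + (1−q)·5 ⟹ 3 + 3q = 5 + (-9)q ⟹ q = 1/6.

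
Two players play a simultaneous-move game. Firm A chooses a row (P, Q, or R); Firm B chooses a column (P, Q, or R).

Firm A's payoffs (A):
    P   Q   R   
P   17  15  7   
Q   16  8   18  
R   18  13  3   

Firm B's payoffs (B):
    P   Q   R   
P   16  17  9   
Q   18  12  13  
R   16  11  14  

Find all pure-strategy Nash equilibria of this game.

Find each player's best response to every opponent strategy; NE are the intersections.
Firm A's best responses — vs P: R (payoff 18); vs Q: P (payoff 15); vs R: Q (payoff 18).
Firm B's best responses — vs P: Q (payoff 17); vs Q: P (payoff 18); vs R: P (payoff 16).
Mutual best responses occur at (P, Q) and (R, P); at each, neither player gains by switching.

(P, Q) and (R, P)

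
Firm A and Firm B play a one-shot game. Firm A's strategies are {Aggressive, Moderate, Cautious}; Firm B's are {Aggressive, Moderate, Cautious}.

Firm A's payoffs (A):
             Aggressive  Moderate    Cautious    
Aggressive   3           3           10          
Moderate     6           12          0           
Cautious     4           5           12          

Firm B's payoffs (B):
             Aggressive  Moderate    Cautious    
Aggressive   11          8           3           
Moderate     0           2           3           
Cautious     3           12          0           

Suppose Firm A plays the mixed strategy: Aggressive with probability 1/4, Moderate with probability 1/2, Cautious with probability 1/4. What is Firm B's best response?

Moderate

Firm B's best reply maximizes expected payoff against the mix.
Aggressive: (1/4)·11 + (1/2)·0 + (1/4)·3 = 7/2
Moderate: (1/4)·8 + (1/2)·2 + (1/4)·12 = 6
Cautious: (1/4)·3 + (1/2)·3 + (1/4)·0 = 9/4
Highest expected payoff is 6, from Moderate.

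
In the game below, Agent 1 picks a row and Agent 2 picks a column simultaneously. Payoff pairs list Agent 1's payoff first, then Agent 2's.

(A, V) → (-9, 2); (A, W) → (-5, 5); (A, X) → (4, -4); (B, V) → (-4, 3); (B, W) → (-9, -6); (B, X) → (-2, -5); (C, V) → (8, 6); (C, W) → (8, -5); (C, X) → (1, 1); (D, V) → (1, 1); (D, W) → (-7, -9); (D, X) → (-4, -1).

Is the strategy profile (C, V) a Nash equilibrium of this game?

Yes

Holding Agent 2 at V: Agent 1 gets 8 from C, versus -9 from A, -4 from B, 1 from D. No profitable deviation for Agent 1.
Holding Agent 1 at C: Agent 2 gets 6 from V, versus -5 from W, 1 from X. No profitable deviation for Agent 2 either.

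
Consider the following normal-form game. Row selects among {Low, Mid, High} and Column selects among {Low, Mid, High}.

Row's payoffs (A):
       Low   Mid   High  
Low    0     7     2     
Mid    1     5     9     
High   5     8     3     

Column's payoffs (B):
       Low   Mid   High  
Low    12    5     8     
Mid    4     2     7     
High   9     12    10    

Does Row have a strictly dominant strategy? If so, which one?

Check whether one of Row's strategies beats all alternatives regardless of what the opponent does.
Low is not dominant: against Low, Mid gives 1 > 0.
Mid is not dominant: against Low, High gives 5 > 1.
High is not dominant: against High, Mid gives 9 > 3.
No single strategy is best against every opponent action.

None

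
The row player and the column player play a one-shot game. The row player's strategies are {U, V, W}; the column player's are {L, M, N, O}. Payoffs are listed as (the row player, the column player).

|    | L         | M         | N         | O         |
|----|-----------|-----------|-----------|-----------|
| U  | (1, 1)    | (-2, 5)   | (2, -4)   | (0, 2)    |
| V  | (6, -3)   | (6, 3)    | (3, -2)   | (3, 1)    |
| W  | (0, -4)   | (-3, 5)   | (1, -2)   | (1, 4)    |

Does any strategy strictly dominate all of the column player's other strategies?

Check whether one of the column player's strategies beats all alternatives regardless of what the opponent does.
M strictly dominates: vs U: 5 > each of {1, -4, 2}; vs V: 3 > each of {-3, -2, 1}; vs W: 5 > each of {-4, -2, 4}.

M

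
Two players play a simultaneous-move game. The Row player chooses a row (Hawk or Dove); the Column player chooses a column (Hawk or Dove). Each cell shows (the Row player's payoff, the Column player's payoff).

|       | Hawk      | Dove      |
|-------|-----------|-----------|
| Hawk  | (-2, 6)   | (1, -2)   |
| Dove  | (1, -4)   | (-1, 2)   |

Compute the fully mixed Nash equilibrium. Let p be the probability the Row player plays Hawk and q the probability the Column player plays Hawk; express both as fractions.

p = 3/7, q = 2/5

In a mixed NE each player is indifferent between their pure strategies, so the opponent's mix sets the indifference.
The Column player indifferent between Hawk and Dove: p·6 + (1−p)·(-4) = p·(-2) + (1−p)·2 ⟹ (-4) + 10p = 2 + (-4)p ⟹ p = 3/7.
The Row player indifferent between Hawk and Dove: q·(-2) + (1−q)·1 = q·1 + (1−q)·(-1) ⟹ 1 + (-3)q = (-1) + 2q ⟹ q = 2/5.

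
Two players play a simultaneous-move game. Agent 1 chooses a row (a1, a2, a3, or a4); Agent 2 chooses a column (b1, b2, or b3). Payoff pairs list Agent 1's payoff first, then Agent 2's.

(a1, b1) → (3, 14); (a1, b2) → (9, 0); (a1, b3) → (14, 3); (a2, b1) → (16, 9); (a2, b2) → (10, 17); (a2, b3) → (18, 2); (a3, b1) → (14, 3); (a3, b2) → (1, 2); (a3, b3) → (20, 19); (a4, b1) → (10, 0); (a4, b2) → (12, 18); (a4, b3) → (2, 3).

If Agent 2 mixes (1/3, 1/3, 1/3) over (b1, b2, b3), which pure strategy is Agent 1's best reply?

a2

Compute Agent 1's expected payoff from each pure strategy against the given mix.
a1: (1/3)·3 + (1/3)·9 + (1/3)·14 = 26/3
a2: (1/3)·16 + (1/3)·10 + (1/3)·18 = 44/3
a3: (1/3)·14 + (1/3)·1 + (1/3)·20 = 35/3
a4: (1/3)·10 + (1/3)·12 + (1/3)·2 = 8
Highest expected payoff is 44/3, from a2.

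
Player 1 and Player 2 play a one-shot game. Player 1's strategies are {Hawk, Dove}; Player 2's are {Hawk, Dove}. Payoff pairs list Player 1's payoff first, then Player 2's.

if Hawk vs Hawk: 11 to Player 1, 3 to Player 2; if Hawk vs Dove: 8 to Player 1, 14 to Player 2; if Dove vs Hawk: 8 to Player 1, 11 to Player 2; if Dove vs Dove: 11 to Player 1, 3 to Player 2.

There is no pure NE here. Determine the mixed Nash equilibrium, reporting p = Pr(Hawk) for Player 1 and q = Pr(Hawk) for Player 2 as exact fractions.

p = 8/19, q = 1/2

Each player's mixing probability is pinned down by making the *other* player indifferent.
Player 2 indifferent between Hawk and Dove: p·3 + (1−p)·11 = p·14 + (1−p)·3 ⟹ 11 + (-8)p = 3 + 11p ⟹ p = 8/19.
Player 1 indifferent between Hawk and Dove: q·11 + (1−q)·8 = q·8 + (1−q)·11 ⟹ 8 + 3q = 11 + (-3)q ⟹ q = 1/2.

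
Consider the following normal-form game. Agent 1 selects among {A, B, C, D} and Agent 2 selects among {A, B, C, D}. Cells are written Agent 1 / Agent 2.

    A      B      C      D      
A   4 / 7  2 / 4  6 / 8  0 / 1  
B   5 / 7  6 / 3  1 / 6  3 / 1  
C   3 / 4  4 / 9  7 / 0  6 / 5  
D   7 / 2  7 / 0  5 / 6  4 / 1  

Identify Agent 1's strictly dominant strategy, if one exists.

No strictly dominant strategy

Check whether one of Agent 1's strategies beats all alternatives regardless of what the opponent does.
A is not dominant: against A, B gives 5 > 4.
B is not dominant: against A, D gives 7 > 5.
C is not dominant: against A, A gives 4 > 3.
D is not dominant: against C, A gives 6 > 5.
No single strategy is best against every opponent action.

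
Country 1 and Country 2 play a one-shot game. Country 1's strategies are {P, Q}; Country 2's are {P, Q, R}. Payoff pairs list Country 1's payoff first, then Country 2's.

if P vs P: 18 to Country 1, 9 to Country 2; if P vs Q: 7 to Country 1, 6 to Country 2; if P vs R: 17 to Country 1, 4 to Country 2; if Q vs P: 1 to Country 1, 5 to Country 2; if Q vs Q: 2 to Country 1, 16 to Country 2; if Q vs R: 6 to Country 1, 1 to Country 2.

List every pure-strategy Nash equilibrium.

(P, P)

Check mutual best responses: a cell is a NE iff neither player can gain by unilaterally deviating.
Country 1's best responses — vs P: P (payoff 18); vs Q: P (payoff 7); vs R: P (payoff 17).
Country 2's best responses — vs P: P (payoff 9); vs Q: Q (payoff 16).
The only mutual best response is (P, P); neither player gains by switching there.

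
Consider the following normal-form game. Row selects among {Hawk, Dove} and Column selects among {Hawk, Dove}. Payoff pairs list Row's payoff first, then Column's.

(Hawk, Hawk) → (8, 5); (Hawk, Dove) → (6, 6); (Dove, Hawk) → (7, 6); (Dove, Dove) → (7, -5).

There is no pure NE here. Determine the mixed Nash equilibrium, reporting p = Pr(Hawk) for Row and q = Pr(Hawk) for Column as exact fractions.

p = 11/12, q = 1/2

Each player's mixing probability is pinned down by making the *other* player indifferent.
Column indifferent between Hawk and Dove: p·5 + (1−p)·6 = p·6 + (1−p)·(-5) ⟹ 6 + (-1)p = (-5) + 11p ⟹ p = 11/12.
Row indifferent between Hawk and Dove: q·8 + (1−q)·6 = q·7 + (1−q)·7 ⟹ 6 + 2q = 7 + 0q ⟹ q = 1/2.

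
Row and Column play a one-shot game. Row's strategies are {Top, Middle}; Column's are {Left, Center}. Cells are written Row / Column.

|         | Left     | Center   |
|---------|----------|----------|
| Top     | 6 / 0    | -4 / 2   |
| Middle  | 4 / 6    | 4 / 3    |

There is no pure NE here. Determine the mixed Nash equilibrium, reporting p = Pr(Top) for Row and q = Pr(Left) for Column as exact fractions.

Each player's mixing probability is pinned down by making the *other* player indifferent.
Column indifferent between Left and Center: p·0 + (1−p)·6 = p·2 + (1−p)·3 ⟹ 6 + (-6)p = 3 + (-1)p ⟹ p = 3/5.
Row indifferent between Top and Middle: q·6 + (1−q)·(-4) = q·4 + (1−q)·4 ⟹ (-4) + 10q = 4 + 0q ⟹ q = 4/5.

p = 3/5, q = 4/5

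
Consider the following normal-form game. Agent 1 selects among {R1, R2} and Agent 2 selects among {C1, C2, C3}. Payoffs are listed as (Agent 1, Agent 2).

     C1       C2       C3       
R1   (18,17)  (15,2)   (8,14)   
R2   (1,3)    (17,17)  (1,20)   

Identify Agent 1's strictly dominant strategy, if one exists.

No strictly dominant strategy

A strategy is strictly dominant if it gives Agent 1 a strictly higher payoff than every other strategy, against every choice by the opponent.
R1 is not dominant: against C2, R2 gives 17 > 15.
R2 is not dominant: against C1, R1 gives 18 > 1.
No single strategy is best against every opponent action.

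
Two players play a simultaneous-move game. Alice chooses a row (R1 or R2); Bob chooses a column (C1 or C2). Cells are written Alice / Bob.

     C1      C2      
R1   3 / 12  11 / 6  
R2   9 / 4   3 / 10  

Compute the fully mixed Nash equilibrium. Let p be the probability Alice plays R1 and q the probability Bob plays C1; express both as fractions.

In a mixed NE each player is indifferent between their pure strategies, so the opponent's mix sets the indifference.
Bob indifferent between C1 and C2: p·12 + (1−p)·4 = p·6 + (1−p)·10 ⟹ 4 + 8p = 10 + (-4)p ⟹ p = 1/2.
Alice indifferent between R1 and R2: q·3 + (1−q)·11 = q·9 + (1−q)·3 ⟹ 11 + (-8)q = 3 + 6q ⟹ q = 4/7.

p = 1/2, q = 4/7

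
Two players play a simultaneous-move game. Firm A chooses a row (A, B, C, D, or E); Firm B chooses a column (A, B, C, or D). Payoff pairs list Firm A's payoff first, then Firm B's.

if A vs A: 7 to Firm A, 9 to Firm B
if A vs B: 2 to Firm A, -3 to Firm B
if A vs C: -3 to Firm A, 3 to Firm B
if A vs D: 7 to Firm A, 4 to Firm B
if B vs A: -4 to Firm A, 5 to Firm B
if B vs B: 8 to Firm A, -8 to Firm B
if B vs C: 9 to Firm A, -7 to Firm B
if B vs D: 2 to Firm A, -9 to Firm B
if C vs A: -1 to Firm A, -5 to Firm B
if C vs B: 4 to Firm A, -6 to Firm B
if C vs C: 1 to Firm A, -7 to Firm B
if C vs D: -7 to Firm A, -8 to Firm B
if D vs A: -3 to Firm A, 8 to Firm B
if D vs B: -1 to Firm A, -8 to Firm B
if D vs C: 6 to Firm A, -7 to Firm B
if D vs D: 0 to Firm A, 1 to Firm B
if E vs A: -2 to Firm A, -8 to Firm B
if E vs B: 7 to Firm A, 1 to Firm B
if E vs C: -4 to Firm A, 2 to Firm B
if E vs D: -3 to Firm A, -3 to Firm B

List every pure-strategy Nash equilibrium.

Check mutual best responses: a cell is a NE iff neither player can gain by unilaterally deviating.
Firm A's best responses — vs A: A (payoff 7); vs B: B (payoff 8); vs C: B (payoff 9); vs D: A (payoff 7).
Firm B's best responses — vs A: A (payoff 9); vs B: A (payoff 5); vs C: A (payoff -5); vs D: A (payoff 8); vs E: C (payoff 2).
The only mutual best response is (A, A); neither player gains by switching there.

(A, A)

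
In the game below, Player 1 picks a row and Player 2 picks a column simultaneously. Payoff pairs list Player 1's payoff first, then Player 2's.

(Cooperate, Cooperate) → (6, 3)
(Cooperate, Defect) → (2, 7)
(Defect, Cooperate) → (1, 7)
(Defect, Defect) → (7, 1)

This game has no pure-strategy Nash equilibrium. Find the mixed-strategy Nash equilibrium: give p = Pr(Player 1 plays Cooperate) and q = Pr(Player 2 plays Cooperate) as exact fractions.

In a mixed NE each player is indifferent between their pure strategies, so the opponent's mix sets the indifference.
Player 2 indifferent between Cooperate and Defect: p·3 + (1−p)·7 = p·7 + (1−p)·1 ⟹ 7 + (-4)p = 1 + 6p ⟹ p = 3/5.
Player 1 indifferent between Cooperate and Defect: q·6 + (1−q)·2 = q·1 + (1−q)·7 ⟹ 2 + 4q = 7 + (-6)q ⟹ q = 1/2.

p = 3/5, q = 1/2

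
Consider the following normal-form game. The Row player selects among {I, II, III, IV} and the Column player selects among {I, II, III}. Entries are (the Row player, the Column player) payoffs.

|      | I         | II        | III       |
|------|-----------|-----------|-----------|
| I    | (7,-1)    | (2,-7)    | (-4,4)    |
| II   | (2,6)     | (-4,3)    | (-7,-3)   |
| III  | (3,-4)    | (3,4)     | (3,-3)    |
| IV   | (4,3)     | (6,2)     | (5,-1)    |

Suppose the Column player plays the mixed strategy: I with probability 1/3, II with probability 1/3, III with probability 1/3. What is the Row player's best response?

Compute the Row player's expected payoff from each pure strategy against the given mix.
I: (1/3)·7 + (1/3)·2 + (1/3)·(-4) = 5/3
II: (1/3)·2 + (1/3)·(-4) + (1/3)·(-7) = -3
III: (1/3)·3 + (1/3)·3 + (1/3)·3 = 3
IV: (1/3)·4 + (1/3)·6 + (1/3)·5 = 5
Highest expected payoff is 5, from IV.

IV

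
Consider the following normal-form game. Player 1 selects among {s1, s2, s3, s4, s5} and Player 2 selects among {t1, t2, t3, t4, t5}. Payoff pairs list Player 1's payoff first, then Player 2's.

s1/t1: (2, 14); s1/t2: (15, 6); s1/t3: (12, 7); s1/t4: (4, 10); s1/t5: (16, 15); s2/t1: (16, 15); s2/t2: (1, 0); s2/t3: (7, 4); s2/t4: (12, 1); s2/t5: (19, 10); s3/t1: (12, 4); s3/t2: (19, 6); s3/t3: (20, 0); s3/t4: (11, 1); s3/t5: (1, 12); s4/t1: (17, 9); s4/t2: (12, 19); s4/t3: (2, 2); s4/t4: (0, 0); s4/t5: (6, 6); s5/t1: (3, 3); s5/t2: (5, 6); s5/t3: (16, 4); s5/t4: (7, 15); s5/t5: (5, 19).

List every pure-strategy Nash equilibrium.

There is no pure-strategy Nash equilibrium

Check mutual best responses: a cell is a NE iff neither player can gain by unilaterally deviating.
Player 1's best responses — vs t1: s4 (payoff 17); vs t2: s3 (payoff 19); vs t3: s3 (payoff 20); vs t4: s2 (payoff 12); vs t5: s2 (payoff 19).
Player 2's best responses — vs s1: t5 (payoff 15); vs s2: t1 (payoff 15); vs s3: t5 (payoff 12); vs s4: t2 (payoff 19); vs s5: t5 (payoff 19).
No cell has both players best-responding. For instance, Player 1's best reply to t3 is s3, but against s3 Player 2 prefers t5 over t3.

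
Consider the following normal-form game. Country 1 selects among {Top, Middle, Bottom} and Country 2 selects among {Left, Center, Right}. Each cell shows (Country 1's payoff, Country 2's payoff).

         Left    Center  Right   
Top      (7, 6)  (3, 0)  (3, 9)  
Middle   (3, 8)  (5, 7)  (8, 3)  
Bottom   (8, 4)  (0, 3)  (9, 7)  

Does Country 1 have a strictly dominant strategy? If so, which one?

A strategy is strictly dominant if it gives Country 1 a strictly higher payoff than every other strategy, against every choice by the opponent.
Top is not dominant: against Left, Bottom gives 8 > 7.
Middle is not dominant: against Left, Top gives 7 > 3.
Bottom is not dominant: against Center, Top gives 3 > 0.
No single strategy is best against every opponent action.

No strictly dominant strategy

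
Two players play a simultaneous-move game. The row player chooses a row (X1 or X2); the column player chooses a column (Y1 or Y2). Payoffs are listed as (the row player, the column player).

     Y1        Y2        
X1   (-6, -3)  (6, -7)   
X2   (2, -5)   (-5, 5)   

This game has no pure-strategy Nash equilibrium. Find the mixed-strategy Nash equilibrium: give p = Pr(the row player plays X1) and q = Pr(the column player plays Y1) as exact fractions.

p = 5/7, q = 11/19

Each player's mixing probability is pinned down by making the *other* player indifferent.
The column player indifferent between Y1 and Y2: p·(-3) + (1−p)·(-5) = p·(-7) + (1−p)·5 ⟹ (-5) + 2p = 5 + (-12)p ⟹ p = 5/7.
The row player indifferent between X1 and X2: q·(-6) + (1−q)·6 = q·2 + (1−q)·(-5) ⟹ 6 + (-12)q = (-5) + 7q ⟹ q = 11/19.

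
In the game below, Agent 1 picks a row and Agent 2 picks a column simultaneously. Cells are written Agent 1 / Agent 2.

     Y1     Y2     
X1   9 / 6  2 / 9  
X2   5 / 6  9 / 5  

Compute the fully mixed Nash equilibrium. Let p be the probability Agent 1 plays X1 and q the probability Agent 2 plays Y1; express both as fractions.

In a mixed NE each player is indifferent between their pure strategies, so the opponent's mix sets the indifference.
Agent 2 indifferent between Y1 and Y2: p·6 + (1−p)·6 = p·9 + (1−p)·5 ⟹ 6 + 0p = 5 + 4p ⟹ p = 1/4.
Agent 1 indifferent between X1 and X2: q·9 + (1−q)·2 = q·5 + (1−q)·9 ⟹ 2 + 7q = 9 + (-4)q ⟹ q = 7/11.

p = 1/4, q = 7/11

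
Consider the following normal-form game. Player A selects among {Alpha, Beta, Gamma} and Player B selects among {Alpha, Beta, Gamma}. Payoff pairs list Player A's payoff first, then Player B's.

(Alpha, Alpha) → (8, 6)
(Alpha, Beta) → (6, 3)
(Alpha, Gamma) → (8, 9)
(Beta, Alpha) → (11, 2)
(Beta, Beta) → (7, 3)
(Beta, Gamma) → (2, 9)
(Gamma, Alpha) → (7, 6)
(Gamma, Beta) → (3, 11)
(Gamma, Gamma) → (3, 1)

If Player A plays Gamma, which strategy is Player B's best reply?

Beta

With Player A fixed at Gamma, Player B's payoffs are: Alpha → 6, Beta → 11, Gamma → 1.
The maximum is 11, achieved by Beta.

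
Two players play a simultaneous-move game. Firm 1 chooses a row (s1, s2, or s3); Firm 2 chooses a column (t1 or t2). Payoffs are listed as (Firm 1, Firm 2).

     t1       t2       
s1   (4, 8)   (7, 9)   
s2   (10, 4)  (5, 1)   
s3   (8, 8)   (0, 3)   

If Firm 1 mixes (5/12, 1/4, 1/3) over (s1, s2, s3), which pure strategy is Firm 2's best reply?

Firm 2's best reply maximizes expected payoff against the mix.
t1: (5/12)·8 + (1/4)·4 + (1/3)·8 = 7
t2: (5/12)·9 + (1/4)·1 + (1/3)·3 = 5
Highest expected payoff is 7, from t1.

t1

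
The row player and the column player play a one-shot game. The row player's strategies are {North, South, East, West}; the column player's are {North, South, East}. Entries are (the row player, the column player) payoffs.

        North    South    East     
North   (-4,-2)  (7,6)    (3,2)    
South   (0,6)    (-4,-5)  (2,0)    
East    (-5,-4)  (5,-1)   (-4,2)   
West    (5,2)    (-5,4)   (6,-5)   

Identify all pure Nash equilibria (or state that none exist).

(North, South)

Check mutual best responses: a cell is a NE iff neither player can gain by unilaterally deviating.
The row player's best responses — vs North: West (payoff 5); vs South: North (payoff 7); vs East: West (payoff 6).
The column player's best responses — vs North: South (payoff 6); vs South: North (payoff 6); vs East: East (payoff 2); vs West: South (payoff 4).
The only mutual best response is (North, South); neither player gains by switching there.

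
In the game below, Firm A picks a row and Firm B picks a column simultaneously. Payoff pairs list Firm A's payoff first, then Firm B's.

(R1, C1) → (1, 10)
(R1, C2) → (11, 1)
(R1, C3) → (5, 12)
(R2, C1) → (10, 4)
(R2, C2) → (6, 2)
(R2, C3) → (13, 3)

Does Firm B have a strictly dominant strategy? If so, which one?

A strategy is strictly dominant if it gives Firm B a strictly higher payoff than every other strategy, against every choice by the opponent.
C1 is not dominant: against R1, C3 gives 12 > 10.
C2 is not dominant: against R1, C1 gives 10 > 1.
C3 is not dominant: against R2, C1 gives 4 > 3.
No single strategy is best against every opponent action.

No strictly dominant strategy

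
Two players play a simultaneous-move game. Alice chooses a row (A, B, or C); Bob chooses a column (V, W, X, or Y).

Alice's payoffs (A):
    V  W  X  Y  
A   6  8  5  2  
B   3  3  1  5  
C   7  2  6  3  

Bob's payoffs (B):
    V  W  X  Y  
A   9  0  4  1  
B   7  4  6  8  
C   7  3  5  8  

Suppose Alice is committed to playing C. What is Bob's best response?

With Alice fixed at C, Bob's payoffs are: V → 7, W → 3, X → 5, Y → 8.
The maximum is 8, achieved by Y.

Y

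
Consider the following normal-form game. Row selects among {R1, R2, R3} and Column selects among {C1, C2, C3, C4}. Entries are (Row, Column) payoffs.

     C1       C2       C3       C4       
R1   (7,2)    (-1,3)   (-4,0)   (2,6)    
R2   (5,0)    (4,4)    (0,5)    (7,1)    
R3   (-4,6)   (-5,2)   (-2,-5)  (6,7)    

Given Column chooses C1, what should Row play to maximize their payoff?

With Column fixed at C1, Row's payoffs are: R1 → 7, R2 → 5, R3 → -4.
The maximum is 7, achieved by R1.

R1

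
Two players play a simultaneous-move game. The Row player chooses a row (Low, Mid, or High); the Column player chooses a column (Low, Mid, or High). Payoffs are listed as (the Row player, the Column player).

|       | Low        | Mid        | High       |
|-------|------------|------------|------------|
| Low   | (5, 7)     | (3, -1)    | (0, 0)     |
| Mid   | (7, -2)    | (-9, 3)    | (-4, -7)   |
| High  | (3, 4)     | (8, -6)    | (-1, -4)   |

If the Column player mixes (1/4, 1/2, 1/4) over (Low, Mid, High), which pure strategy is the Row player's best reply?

The Row player's best reply maximizes expected payoff against the mix.
Low: (1/4)·5 + (1/2)·3 + (1/4)·0 = 11/4
Mid: (1/4)·7 + (1/2)·(-9) + (1/4)·(-4) = -15/4
High: (1/4)·3 + (1/2)·8 + (1/4)·(-1) = 9/2
Highest expected payoff is 9/2, from High.

High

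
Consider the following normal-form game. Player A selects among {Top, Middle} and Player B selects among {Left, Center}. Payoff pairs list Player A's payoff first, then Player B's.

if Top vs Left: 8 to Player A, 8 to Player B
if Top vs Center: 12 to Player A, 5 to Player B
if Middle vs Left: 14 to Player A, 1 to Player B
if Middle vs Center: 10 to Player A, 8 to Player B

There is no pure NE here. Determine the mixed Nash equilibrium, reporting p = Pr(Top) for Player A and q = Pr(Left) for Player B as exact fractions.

Each player's mixing probability is pinned down by making the *other* player indifferent.
Player B indifferent between Left and Center: p·8 + (1−p)·1 = p·5 + (1−p)·8 ⟹ 1 + 7p = 8 + (-3)p ⟹ p = 7/10.
Player A indifferent between Top and Middle: q·8 + (1−q)·12 = q·14 + (1−q)·10 ⟹ 12 + (-4)q = 10 + 4q ⟹ q = 1/4.

p = 7/10, q = 1/4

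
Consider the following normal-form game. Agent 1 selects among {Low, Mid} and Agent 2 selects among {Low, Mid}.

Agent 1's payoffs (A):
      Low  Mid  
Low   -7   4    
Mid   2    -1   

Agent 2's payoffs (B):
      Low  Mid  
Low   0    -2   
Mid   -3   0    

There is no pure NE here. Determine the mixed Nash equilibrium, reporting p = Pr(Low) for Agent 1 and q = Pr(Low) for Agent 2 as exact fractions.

Each player's mixing probability is pinned down by making the *other* player indifferent.
Agent 2 indifferent between Low and Mid: p·0 + (1−p)·(-3) = p·(-2) + (1−p)·0 ⟹ (-3) + 3p = 0 + (-2)p ⟹ p = 3/5.
Agent 1 indifferent between Low and Mid: q·(-7) + (1−q)·4 = q·2 + (1−q)·(-1) ⟹ 4 + (-11)q = (-1) + 3q ⟹ q = 5/14.

p = 3/5, q = 5/14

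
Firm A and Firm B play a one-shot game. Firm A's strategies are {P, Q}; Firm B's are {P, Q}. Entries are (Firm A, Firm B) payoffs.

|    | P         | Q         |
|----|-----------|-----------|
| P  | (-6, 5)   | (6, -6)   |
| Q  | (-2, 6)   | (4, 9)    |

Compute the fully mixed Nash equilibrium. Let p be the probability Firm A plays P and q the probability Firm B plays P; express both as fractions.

In a mixed NE each player is indifferent between their pure strategies, so the opponent's mix sets the indifference.
Firm B indifferent between P and Q: p·5 + (1−p)·6 = p·(-6) + (1−p)·9 ⟹ 6 + (-1)p = 9 + (-15)p ⟹ p = 3/14.
Firm A indifferent between P and Q: q·(-6) + (1−q)·6 = q·(-2) + (1−q)·4 ⟹ 6 + (-12)q = 4 + (-6)q ⟹ q = 1/3.

p = 3/14, q = 1/3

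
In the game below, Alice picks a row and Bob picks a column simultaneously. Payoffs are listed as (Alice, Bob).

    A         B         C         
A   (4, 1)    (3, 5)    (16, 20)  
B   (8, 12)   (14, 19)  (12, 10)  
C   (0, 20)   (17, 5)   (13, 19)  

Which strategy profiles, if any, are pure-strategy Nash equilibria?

A profile is a Nash equilibrium when each player is best-responding to the other.
Alice's best responses — vs A: B (payoff 8); vs B: C (payoff 17); vs C: A (payoff 16).
Bob's best responses — vs A: C (payoff 20); vs B: B (payoff 19); vs C: A (payoff 20).
The only mutual best response is (A, C); neither player gains by switching there.

(A, C)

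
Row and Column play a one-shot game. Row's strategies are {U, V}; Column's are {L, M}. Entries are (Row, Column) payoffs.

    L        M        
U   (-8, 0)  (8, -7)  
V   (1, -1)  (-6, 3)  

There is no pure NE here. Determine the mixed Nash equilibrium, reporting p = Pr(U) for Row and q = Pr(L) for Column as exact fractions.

Each player's mixing probability is pinned down by making the *other* player indifferent.
Column indifferent between L and M: p·0 + (1−p)·(-1) = p·(-7) + (1−p)·3 ⟹ (-1) + 1p = 3 + (-10)p ⟹ p = 4/11.
Row indifferent between U and V: q·(-8) + (1−q)·8 = q·1 + (1−q)·(-6) ⟹ 8 + (-16)q = (-6) + 7q ⟹ q = 14/23.

p = 4/11, q = 14/23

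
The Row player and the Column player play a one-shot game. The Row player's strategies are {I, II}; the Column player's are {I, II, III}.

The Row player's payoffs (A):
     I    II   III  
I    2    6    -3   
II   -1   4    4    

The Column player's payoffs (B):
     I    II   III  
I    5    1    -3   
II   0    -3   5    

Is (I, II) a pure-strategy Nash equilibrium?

No

Holding the Column player at II: the Row player gets 6 from I, versus 4 from II. No profitable deviation for the Row player.
Holding the Row player at I: the Column player gets 1 from II but could get 5 by switching to I. The Column player has a profitable deviation.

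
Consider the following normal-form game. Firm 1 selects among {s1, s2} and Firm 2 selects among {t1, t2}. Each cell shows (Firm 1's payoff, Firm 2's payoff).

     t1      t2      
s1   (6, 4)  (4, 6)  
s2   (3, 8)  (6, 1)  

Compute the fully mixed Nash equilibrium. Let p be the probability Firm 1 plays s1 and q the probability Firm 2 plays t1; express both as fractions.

Each player's mixing probability is pinned down by making the *other* player indifferent.
Firm 2 indifferent between t1 and t2: p·4 + (1−p)·8 = p·6 + (1−p)·1 ⟹ 8 + (-4)p = 1 + 5p ⟹ p = 7/9.
Firm 1 indifferent between s1 and s2: q·6 + (1−q)·4 = q·3 + (1−q)·6 ⟹ 4 + 2q = 6 + (-3)q ⟹ q = 2/5.

p = 7/9, q = 2/5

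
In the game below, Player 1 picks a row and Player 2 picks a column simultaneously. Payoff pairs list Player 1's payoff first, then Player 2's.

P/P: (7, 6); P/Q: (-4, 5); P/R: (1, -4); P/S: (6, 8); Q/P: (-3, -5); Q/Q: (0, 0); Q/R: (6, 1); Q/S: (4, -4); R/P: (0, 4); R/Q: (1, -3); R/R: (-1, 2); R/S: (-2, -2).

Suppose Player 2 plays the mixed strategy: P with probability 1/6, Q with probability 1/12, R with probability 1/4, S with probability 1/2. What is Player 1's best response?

P

Player 1's best reply maximizes expected payoff against the mix.
P: (1/6)·7 + (1/12)·(-4) + (1/4)·1 + (1/2)·6 = 49/12
Q: (1/6)·(-3) + (1/12)·0 + (1/4)·6 + (1/2)·4 = 3
R: (1/6)·0 + (1/12)·1 + (1/4)·(-1) + (1/2)·(-2) = -7/6
Highest expected payoff is 49/12, from P.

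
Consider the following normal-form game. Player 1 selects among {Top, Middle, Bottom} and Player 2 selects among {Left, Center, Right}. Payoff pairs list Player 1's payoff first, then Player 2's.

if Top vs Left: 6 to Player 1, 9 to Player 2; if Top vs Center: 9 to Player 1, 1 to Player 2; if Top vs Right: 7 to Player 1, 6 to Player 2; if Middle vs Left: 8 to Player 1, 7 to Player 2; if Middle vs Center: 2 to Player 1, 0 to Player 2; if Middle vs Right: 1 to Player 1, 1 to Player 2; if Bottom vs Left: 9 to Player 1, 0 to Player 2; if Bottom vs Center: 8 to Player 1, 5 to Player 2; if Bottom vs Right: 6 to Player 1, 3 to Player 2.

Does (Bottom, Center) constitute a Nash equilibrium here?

Holding Player 2 at Center: Player 1 gets 8 from Bottom but could get 9 by switching to Top. Player 1 has a profitable deviation.

No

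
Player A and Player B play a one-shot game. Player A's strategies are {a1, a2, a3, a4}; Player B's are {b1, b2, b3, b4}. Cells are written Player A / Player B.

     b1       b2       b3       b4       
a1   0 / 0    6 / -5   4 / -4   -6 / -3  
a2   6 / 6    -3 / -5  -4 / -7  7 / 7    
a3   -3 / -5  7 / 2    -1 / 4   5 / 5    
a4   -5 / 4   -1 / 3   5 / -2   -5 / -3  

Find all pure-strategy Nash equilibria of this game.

(a2, b4)

Find each player's best response to every opponent strategy; NE are the intersections.
Player A's best responses — vs b1: a2 (payoff 6); vs b2: a3 (payoff 7); vs b3: a4 (payoff 5); vs b4: a2 (payoff 7).
Player B's best responses — vs a1: b1 (payoff 0); vs a2: b4 (payoff 7); vs a3: b4 (payoff 5); vs a4: b1 (payoff 4).
The only mutual best response is (a2, b4); neither player gains by switching there.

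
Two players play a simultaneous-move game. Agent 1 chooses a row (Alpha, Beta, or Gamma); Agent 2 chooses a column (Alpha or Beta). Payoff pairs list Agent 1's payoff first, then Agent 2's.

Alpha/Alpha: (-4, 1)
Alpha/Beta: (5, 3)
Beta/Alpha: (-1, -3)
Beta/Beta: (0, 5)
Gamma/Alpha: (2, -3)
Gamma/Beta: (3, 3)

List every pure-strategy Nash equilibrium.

(Alpha, Beta)

Check mutual best responses: a cell is a NE iff neither player can gain by unilaterally deviating.
Agent 1's best responses — vs Alpha: Gamma (payoff 2); vs Beta: Alpha (payoff 5).
Agent 2's best responses — vs Alpha: Beta (payoff 3); vs Beta: Beta (payoff 5); vs Gamma: Beta (payoff 3).
The only mutual best response is (Alpha, Beta); neither player gains by switching there.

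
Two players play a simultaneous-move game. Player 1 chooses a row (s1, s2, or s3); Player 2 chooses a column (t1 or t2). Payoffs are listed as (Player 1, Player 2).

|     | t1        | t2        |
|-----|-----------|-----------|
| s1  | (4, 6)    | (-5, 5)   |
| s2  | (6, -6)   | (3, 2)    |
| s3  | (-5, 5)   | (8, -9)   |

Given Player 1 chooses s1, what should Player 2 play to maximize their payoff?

With Player 1 fixed at s1, Player 2's payoffs are: t1 → 6, t2 → 5.
The maximum is 6, achieved by t1.

t1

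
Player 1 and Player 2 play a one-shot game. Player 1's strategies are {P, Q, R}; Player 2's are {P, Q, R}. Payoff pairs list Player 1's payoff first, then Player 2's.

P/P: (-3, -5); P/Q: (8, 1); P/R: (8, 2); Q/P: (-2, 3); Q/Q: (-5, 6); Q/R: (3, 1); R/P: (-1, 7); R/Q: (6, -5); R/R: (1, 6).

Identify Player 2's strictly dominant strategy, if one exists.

A strategy is strictly dominant if it gives Player 2 a strictly higher payoff than every other strategy, against every choice by the opponent.
P is not dominant: against P, Q gives 1 > -5.
Q is not dominant: against P, R gives 2 > 1.
R is not dominant: against Q, P gives 3 > 1.
No single strategy is best against every opponent action.

No strictly dominant strategy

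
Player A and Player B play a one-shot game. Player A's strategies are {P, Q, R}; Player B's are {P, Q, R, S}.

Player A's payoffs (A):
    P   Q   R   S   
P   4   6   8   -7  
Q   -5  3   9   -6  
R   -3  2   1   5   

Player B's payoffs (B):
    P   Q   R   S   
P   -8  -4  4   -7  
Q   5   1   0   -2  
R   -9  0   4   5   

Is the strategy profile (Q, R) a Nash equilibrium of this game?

Holding Player B at R: Player A gets 9 from Q, versus 8 from P, 1 from R. No profitable deviation for Player A.
Holding Player A at Q: Player B gets 0 from R but could get 5 by switching to P. Player B has a profitable deviation.

No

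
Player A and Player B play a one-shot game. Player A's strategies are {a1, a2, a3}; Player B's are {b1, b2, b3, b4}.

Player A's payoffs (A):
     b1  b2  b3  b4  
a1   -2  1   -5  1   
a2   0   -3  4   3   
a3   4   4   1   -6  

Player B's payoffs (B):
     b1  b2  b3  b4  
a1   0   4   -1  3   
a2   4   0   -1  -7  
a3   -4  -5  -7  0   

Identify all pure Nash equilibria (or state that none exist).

A profile is a Nash equilibrium when each player is best-responding to the other.
Player A's best responses — vs b1: a3 (payoff 4); vs b2: a3 (payoff 4); vs b3: a2 (payoff 4); vs b4: a2 (payoff 3).
Player B's best responses — vs a1: b2 (payoff 4); vs a2: b1 (payoff 4); vs a3: b4 (payoff 0).
No cell has both players best-responding. For instance, Player A's best reply to b3 is a2, but against a2 Player B prefers b1 over b3.

There is no pure-strategy Nash equilibrium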